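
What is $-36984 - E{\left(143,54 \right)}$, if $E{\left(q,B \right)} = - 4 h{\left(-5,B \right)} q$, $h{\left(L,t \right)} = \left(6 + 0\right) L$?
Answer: $-54144$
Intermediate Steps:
$h{\left(L,t \right)} = 6 L$
$E{\left(q,B \right)} = 120 q$ ($E{\left(q,B \right)} = - 4 \cdot 6 \left(-5\right) q = \left(-4\right) \left(-30\right) q = 120 q$)
$-36984 - E{\left(143,54 \right)} = -36984 - 120 \cdot 143 = -36984 - 17160 = -54144$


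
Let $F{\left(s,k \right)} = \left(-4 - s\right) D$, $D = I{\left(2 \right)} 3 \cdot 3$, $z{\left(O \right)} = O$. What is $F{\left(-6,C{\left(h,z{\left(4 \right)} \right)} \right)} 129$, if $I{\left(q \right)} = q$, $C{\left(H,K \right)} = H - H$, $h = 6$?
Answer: $4644$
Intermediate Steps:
$C{\left(H,K \right)} = 0$
$D = 18$ ($D = 2 \cdot 3 \cdot 3 = 6 \cdot 3 = 18$)
$F{\left(s,k \right)} = -72 - 18 s$ ($F{\left(s,k \right)} = \left(-4 - s\right) 18 = -72 - 18 s$)
$F{\left(-6,C{\left(h,z{\left(4 \right)} \right)} \right)} 129 = \left(-72 - -108\right) 129 = \left(-72 + 108\right) 129 = 36 \cdot 129 = 4644$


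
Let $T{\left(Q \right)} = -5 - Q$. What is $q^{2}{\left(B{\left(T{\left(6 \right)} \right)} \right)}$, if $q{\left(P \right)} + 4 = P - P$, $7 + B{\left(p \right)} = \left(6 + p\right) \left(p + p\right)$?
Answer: $16$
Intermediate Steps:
$B{\left(p \right)} = -7 + 2 p \left(6 + p\right)$ ($B{\left(p \right)} = -7 + \left(6 + p\right) \left(p + p\right) = -7 + \left(6 + p\right) 2 p = -7 + 2 p \left(6 + p\right)$)
$q{\left(P \right)} = -4$ ($q{\left(P \right)} = -4 + \left(P - P\right) = -4 + 0 = -4$)
$q^{2}{\left(B{\left(T{\left(6 \right)} \right)} \right)} = \left(-4\right)^{2} = 16$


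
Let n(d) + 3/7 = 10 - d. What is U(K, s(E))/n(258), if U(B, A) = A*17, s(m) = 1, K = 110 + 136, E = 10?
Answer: -119/1739 ≈ -0.068430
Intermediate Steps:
K = 246
U(B, A) = 17*A
n(d) = 67/7 - d (n(d) = -3/7 + (10 - d) = 67/7 - d)
U(K, s(E))/n(258) = (17*1)/(67/7 - 1*258) = 17/(67/7 - 258) = 17/(-1739/7) = 17*(-7/1739) = -119/1739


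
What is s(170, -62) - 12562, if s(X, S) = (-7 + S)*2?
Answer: -12700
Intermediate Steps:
s(X, S) = -14 + 2*S
s(170, -62) - 12562 = (-14 + 2*(-62)) - 12562 = (-14 - 124) - 12562 = -138 - 12562 = -12700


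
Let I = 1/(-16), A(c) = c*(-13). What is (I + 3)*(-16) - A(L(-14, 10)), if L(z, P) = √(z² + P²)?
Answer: -47 + 26*√74 ≈ 176.66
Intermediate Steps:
L(z, P) = √(P² + z²)
A(c) = -13*c
I = -1/16 ≈ -0.062500
(I + 3)*(-16) - A(L(-14, 10)) = (-1/16 + 3)*(-16) - (-13)*√(10² + (-14)²) = (47/16)*(-16) - (-13)*√(100 + 196) = -47 - (-13)*√296 = -47 - (-13)*2*√74 = -47 - (-26)*√74 = -47 + 26*√74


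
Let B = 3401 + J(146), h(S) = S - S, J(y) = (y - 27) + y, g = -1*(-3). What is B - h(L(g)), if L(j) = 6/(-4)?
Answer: 3666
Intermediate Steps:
g = 3
L(j) = -3/2 (L(j) = -1/4*6 = -3/2)
J(y) = -27 + 2*y (J(y) = (-27 + y) + y = -27 + 2*y)
h(S) = 0
B = 3666 (B = 3401 + (-27 + 2*146) = 3401 + (-27 + 292) = 3401 + 265 = 3666)
B - h(L(g)) = 3666 - 1*0 = 3666 + 0 = 3666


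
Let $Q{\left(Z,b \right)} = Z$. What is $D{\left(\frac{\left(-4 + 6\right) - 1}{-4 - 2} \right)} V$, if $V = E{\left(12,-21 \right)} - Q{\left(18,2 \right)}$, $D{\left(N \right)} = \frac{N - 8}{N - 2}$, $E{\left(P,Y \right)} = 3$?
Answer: $- \frac{735}{13} \approx -56.538$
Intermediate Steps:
$D{\left(N \right)} = \frac{-8 + N}{-2 + N}$
$V = -15$ ($V = 3 - 18 = -15$)
$D{\left(\frac{\left(-4 + 6\right) - 1}{-4 - 2} \right)} V = \frac{-8 + \frac{\left(-4 + 6\right) - 1}{-4 - 2}}{-2 + \frac{\left(-4 + 6\right) - 1}{-4 - 2}} \left(-15\right) = \frac{-8 + \frac{2 - 1}{-6}}{-2 + \frac{2 - 1}{-6}} \left(-15\right) = \frac{-8 + 1 \left(- \frac{1}{6}\right)}{-2 + 1 \left(- \frac{1}{6}\right)} \left(-15\right) = \frac{-8 - \frac{1}{6}}{-2 - \frac{1}{6}} \left(-15\right) = \frac{1}{- \frac{13}{6}} \left(- \frac{49}{6}\right) \left(-15\right) = \left(- \frac{6}{13}\right) \left(- \frac{49}{6}\right) \left(-15\right) = \frac{49}{13} \left(-15\right) = - \frac{735}{13}$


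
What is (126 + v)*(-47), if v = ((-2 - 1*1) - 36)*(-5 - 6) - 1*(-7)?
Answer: -26414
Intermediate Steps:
v = 436 (v = ((-2 - 1) - 36)*(-11) + 7 = (-3 - 36)*(-11) + 7 = -39*(-11) + 7 = 429 + 7 = 436)
(126 + v)*(-47) = (126 + 436)*(-47) = 562*(-47) = -26414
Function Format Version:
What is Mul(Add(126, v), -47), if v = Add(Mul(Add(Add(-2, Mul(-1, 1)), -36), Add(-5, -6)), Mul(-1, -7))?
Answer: -26414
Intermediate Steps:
v = 436 (v = Add(Mul(Add(Add(-2, -1), -36), -11), 7) = Add(Mul(Add(-3, -36), -11), 7) = Add(Mul(-39, -11), 7) = Add(429, 7) = 436)
Mul(Add(126, v), -47) = Mul(Add(126, 436), -47) = Mul(562, -47) = -26414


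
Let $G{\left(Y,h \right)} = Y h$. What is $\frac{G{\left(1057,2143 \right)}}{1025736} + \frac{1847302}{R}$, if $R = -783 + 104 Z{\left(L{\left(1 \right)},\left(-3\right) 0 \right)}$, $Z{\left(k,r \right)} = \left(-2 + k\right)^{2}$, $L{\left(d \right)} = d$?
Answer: $- \frac{1893306126743}{696474744} \approx -2718.4$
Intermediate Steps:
$R = -679$ ($R = -783 + 104 \left(-2 + 1\right)^{2} = -783 + 104 \left(-1\right)^{2} = -783 + 104 \cdot 1 = -783 + 104 = -679$)
$\frac{G{\left(1057,2143 \right)}}{1025736} + \frac{1847302}{R} = \frac{1057 \cdot 2143}{1025736} + \frac{1847302}{-679} = 2265151 \cdot \frac{1}{1025736} + 1847302 \left(- \frac{1}{679}\right) = \frac{2265151}{1025736} - \frac{1847302}{679} = - \frac{1893306126743}{696474744}$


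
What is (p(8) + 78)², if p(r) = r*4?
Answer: 12100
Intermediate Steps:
p(r) = 4*r
(p(8) + 78)² = (4*8 + 78)² = (32 + 78)² = 110² = 12100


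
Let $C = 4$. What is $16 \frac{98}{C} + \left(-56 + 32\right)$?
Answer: $368$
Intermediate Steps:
$16 \frac{98}{C} + \left(-56 + 32\right) = 16 \cdot \frac{98}{4} + \left(-56 + 32\right) = 16 \cdot 98 \cdot \frac{1}{4} - 24 = 16 \cdot \frac{49}{2} - 24 = 392 - 24 = 368$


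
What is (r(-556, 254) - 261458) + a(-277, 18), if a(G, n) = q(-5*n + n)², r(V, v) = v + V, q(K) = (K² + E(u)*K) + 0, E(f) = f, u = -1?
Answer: 27363776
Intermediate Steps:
q(K) = K² - K (q(K) = (K² - K) + 0 = K² - K)
r(V, v) = V + v
a(G, n) = 16*n²*(-1 - 4*n)² (a(G, n) = ((-5*n + n)*(-1 + (-5*n + n)))² = ((-4*n)*(-1 - 4*n))² = (-4*n*(-1 - 4*n))² = 16*n²*(-1 - 4*n)²)
(r(-556, 254) - 261458) + a(-277, 18) = ((-556 + 254) - 261458) + 16*18²*(1 + 4*18)² = (-302 - 261458) + 16*324*(1 + 72)² = -261760 + 16*324*73² = -261760 + 16*324*5329 = -261760 + 27625536 = 27363776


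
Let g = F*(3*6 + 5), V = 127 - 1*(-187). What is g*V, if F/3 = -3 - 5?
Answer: -173328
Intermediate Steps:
F = -24 (F = 3*(-3 - 5) = 3*(-8) = -24)
V = 314 (V = 127 + 187 = 314)
g = -552 (g = -24*(3*6 + 5) = -24*(18 + 5) = -24*23 = -552)
g*V = -552*314 = -173328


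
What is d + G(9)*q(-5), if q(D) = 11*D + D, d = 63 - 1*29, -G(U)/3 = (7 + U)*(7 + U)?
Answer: 46114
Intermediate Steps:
G(U) = -3*(7 + U)**2 (G(U) = -3*(7 + U)*(7 + U) = -3*(7 + U)**2)
d = 34 (d = 63 - 29 = 34)
q(D) = 12*D
d + G(9)*q(-5) = 34 + (-3*(7 + 9)**2)*(12*(-5)) = 34 - 3*16**2*(-60) = 34 - 3*256*(-60) = 34 - 768*(-60) = 34 + 46080 = 46114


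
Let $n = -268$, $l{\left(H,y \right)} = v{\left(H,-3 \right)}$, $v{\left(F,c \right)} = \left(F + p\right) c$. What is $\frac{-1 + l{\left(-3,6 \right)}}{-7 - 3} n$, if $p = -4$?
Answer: $536$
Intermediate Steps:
$v{\left(F,c \right)} = c \left(-4 + F\right)$ ($v{\left(F,c \right)} = \left(F - 4\right) c = \left(-4 + F\right) c = c \left(-4 + F\right)$)
$l{\left(H,y \right)} = 12 - 3 H$ ($l{\left(H,y \right)} = - 3 \left(-4 + H\right) = 12 - 3 H$)
$\frac{-1 + l{\left(-3,6 \right)}}{-7 - 3} n = \frac{-1 + \left(12 - -9\right)}{-7 - 3} \left(-268\right) = \frac{-1 + \left(12 + 9\right)}{-10} \left(-268\right) = \left(-1 + 21\right) \left(- \frac{1}{10}\right) \left(-268\right) = 20 \left(- \frac{1}{10}\right) \left(-268\right) = \left(-2\right) \left(-268\right) = 536$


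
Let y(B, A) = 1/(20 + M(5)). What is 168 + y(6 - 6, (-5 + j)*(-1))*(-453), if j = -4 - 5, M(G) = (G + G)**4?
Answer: 560969/3340 ≈ 167.95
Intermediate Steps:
M(G) = 16*G**4 (M(G) = (2*G)**4 = 16*G**4)
j = -9
y(B, A) = 1/10020 (y(B, A) = 1/(20 + 16*5**4) = 1/(20 + 16*625) = 1/(20 + 10000) = 1/10020)
168 + y(6 - 6, (-5 + j)*(-1))*(-453) = 168 + (1/10020)*(-453) = 168 - 151/3340 = 560969/3340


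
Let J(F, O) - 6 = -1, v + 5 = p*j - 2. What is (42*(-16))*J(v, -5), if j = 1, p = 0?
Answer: -3360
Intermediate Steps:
v = -7 (v = -5 + (0*1 - 2) = -5 + (0 - 2) = -5 - 2 = -7)
J(F, O) = 5 (J(F, O) = 6 - 1 = 5)
(42*(-16))*J(v, -5) = (42*(-16))*5 = -672*5 = -3360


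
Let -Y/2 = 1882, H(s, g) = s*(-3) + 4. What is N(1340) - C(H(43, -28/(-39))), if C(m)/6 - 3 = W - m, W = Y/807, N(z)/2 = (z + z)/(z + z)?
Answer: -198526/269 ≈ -738.01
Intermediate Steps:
H(s, g) = 4 - 3*s (H(s, g) = -3*s + 4 = 4 - 3*s)
Y = -3764 (Y = -2*1882 = -3764)
N(z) = 2 (N(z) = 2*((z + z)/(z + z)) = 2*((2*z)/((2*z))) = 2*((2*z)*(1/(2*z))) = 2*1 = 2)
W = -3764/807 ≈ -4.6642
C(m) = -2686/269 - 6*m (C(m) = 18 + 6*(-3764/807 - m) = 18 + (-7528/269 - 6*m) = -2686/269 - 6*m)
N(1340) - C(H(43, -28/(-39))) = 2 - (-2686/269 - 6*(4 - 3*43)) = 2 - (-2686/269 - 6*(4 - 129)) = 2 - (-2686/269 - 6*(-125)) = 2 - (-2686/269 + 750) = 2 - 1*199064/269 = 2 - 199064/269 = -198526/269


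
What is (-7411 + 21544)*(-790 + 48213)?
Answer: 670229259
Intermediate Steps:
(-7411 + 21544)*(-790 + 48213) = 14133*47423 = 670229259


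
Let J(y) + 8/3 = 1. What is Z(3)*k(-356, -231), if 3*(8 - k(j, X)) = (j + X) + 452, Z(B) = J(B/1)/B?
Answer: -265/9 ≈ -29.444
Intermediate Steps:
J(y) = -5/3 (J(y) = -8/3 + 1 = -5/3)
Z(B) = -5/(3*B)
k(j, X) = -428/3 - X/3 - j/3 (k(j, X) = 8 - ((j + X) + 452)/3 = 8 - ((X + j) + 452)/3 = 8 - (452 + X + j)/3 = 8 + (-452/3 - X/3 - j/3) = -428/3 - X/3 - j/3)
Z(3)*k(-356, -231) = (-5/3/3)*(-428/3 - 1/3*(-231) - 1/3*(-356)) = (-5/3*1/3)*(-428/3 + 77 + 356/3) = -5/9*53 = -265/9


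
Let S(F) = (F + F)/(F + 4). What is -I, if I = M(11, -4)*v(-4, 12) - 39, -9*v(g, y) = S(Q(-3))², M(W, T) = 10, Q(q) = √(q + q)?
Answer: (-545*I + 468*√6)/(3*(-5*I + 4*√6)) ≈ 38.449 + 1.0797*I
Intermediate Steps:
Q(q) = √2*√q (Q(q) = √(2*q) = √2*√q)
S(F) = 2*F/(4 + F) (S(F) = (2*F)/(4 + F) = 2*F/(4 + F))
v(g, y) = 8/(3*(4 + I*√6)²) (v(g, y) = -(-24/(4 + √2*√(-3))²)/9 = -(-24/(4 + √2*(I*√3))²)/9 = -(-24/(4 + I*√6)²)/9 = -(-8)/(3*(4 + I*√6)²) = 8/(3*(4 + I*√6)²))
I = -39 + 80/(3*(4 + I*√6)²) (I = 10*(8/(3*(4 + I*√6)²)) - 39 = 80/(3*(4 + I*√6)²) - 39 = -39 + 80/(3*(4 + I*√6)²) ≈ -38.449 - 1.0797*I)
-I = -(-468*√6 + 545*I)/(3*(-5*I + 4*√6))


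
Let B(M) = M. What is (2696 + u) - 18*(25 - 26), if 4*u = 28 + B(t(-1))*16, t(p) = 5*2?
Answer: 2761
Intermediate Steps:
t(p) = 10
u = 47 (u = (28 + 10*16)/4 = (28 + 160)/4 = (¼)*188 = 47)
(2696 + u) - 18*(25 - 26) = (2696 + 47) - 18*(25 - 26) = 2743 - 18*(-1) = 2743 + 18 = 2761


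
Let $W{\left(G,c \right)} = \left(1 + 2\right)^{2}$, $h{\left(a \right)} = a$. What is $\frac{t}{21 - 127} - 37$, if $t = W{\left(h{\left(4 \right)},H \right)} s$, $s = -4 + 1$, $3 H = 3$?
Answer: $- \frac{3895}{106} \approx -36.745$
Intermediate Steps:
$H = 1$ ($H = \frac{1}{3} \cdot 3 = 1$)
$W{\left(G,c \right)} = 9$ ($W{\left(G,c \right)} = 3^{2} = 9$)
$s = -3$
$t = -27$ ($t = 9 \left(-3\right) = -27$)
$\frac{t}{21 - 127} - 37 = - \frac{27}{21 - 127} - 37 = - \frac{27}{-106} - 37 = \left(-27\right) \left(- \frac{1}{106}\right) - 37 = \frac{27}{106} - 37 = - \frac{3895}{106}$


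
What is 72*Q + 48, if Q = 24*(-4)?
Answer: -6864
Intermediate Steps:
Q = -96
72*Q + 48 = 72*(-96) + 48 = -6912 + 48 = -6864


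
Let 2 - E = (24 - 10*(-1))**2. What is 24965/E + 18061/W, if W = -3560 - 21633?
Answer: -649785639/29072722 ≈ -22.350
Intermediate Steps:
W = -25193
E = -1154 (E = 2 - (24 - 10*(-1))**2 = 2 - (24 + 10)**2 = 2 - 1*34**2 = 2 - 1*1156 = 2 - 1156 = -1154)
24965/E + 18061/W = 24965/(-1154) + 18061/(-25193) = 24965*(-1/1154) + 18061*(-1/25193) = -24965/1154 - 18061/25193 = -649785639/29072722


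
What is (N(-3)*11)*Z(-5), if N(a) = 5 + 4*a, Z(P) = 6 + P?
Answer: -77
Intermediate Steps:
(N(-3)*11)*Z(-5) = ((5 + 4*(-3))*11)*(6 - 5) = ((5 - 12)*11)*1 = -7*11*1 = -77*1 = -77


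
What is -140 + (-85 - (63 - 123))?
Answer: -165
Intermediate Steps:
-140 + (-85 - (63 - 123)) = -140 + (-85 - 1*(-60)) = -140 + (-85 + 60) = -140 - 25 = -165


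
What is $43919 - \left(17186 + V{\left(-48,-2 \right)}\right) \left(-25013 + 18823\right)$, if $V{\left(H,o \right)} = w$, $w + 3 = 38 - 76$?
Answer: $106171469$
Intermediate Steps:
$w = -41$ ($w = -3 + \left(38 - 76\right) = -3 - 38 = -41$)
$V{\left(H,o \right)} = -41$
$43919 - \left(17186 + V{\left(-48,-2 \right)}\right) \left(-25013 + 18823\right) = 43919 - \left(17186 - 41\right) \left(-25013 + 18823\right) = 43919 - 17145 \left(-6190\right) = 43919 - -106127550 = 43919 + 106127550 = 106171469$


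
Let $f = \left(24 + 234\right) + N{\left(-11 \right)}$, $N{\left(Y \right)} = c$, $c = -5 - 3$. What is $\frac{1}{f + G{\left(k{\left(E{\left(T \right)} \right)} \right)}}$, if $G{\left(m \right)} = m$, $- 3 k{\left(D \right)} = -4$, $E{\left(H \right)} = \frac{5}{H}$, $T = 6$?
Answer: $\frac{3}{754} \approx 0.0039788$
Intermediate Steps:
$c = -8$ ($c = -5 - 3 = -8$)
$N{\left(Y \right)} = -8$
$k{\left(D \right)} = \frac{4}{3}$ ($k{\left(D \right)} = \left(- \frac{1}{3}\right) \left(-4\right) = \frac{4}{3}$)
$f = 250$ ($f = \left(24 + 234\right) - 8 = 258 - 8 = 250$)
$\frac{1}{f + G{\left(k{\left(E{\left(T \right)} \right)} \right)}} = \frac{1}{250 + \frac{4}{3}} = \frac{1}{\frac{754}{3}} = \frac{3}{754}$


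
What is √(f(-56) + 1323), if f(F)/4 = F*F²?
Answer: 7*I*√14309 ≈ 837.34*I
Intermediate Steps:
f(F) = 4*F³ (f(F) = 4*(F*F²) = 4*F³)
√(f(-56) + 1323) = √(4*(-56)³ + 1323) = √(4*(-175616) + 1323) = √(-702464 + 1323) = √(-701141) = 7*I*√14309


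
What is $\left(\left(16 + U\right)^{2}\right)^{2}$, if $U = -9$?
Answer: $2401$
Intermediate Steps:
$\left(\left(16 + U\right)^{2}\right)^{2} = \left(\left(16 - 9\right)^{2}\right)^{2} = \left(7^{2}\right)^{2} = 49^{2} = 2401$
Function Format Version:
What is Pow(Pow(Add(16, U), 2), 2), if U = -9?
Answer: 2401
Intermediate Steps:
Pow(Pow(Add(16, U), 2), 2) = Pow(Pow(Add(16, -9), 2), 2) = Pow(Pow(7, 2), 2) = Pow(49, 2) = 2401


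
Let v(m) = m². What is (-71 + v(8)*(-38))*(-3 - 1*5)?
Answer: 20024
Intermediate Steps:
(-71 + v(8)*(-38))*(-3 - 1*5) = (-71 + 8²*(-38))*(-3 - 1*5) = (-71 + 64*(-38))*(-3 - 5) = (-71 - 2432)*(-8) = -2503*(-8) = 20024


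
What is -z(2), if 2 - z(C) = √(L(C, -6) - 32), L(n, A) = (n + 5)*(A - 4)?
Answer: -2 + I*√102 ≈ -2.0 + 10.1*I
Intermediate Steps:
L(n, A) = (-4 + A)*(5 + n) (L(n, A) = (5 + n)*(-4 + A) = (-4 + A)*(5 + n))
z(C) = 2 - √(-82 - 10*C) (z(C) = 2 - √((-20 - 4*C + 5*(-6) - 6*C) - 32) = 2 - √((-20 - 4*C - 30 - 6*C) - 32) = 2 - √((-50 - 10*C) - 32) = 2 - √(-82 - 10*C))
-z(2) = -(2 - √(-82 - 10*2)) = -(2 - √(-82 - 20)) = -(2 - √(-102)) = -(2 - I*√102) = -2 + I*√102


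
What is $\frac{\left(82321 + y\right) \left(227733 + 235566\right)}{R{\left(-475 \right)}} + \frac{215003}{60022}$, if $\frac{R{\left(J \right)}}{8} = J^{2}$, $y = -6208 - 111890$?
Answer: $- \frac{26171144179687}{2851045000} \approx -9179.5$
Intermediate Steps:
$y = -118098$
$R{\left(J \right)} = 8 J^{2}$
$\frac{\left(82321 + y\right) \left(227733 + 235566\right)}{R{\left(-475 \right)}} + \frac{215003}{60022} = \frac{\left(82321 - 118098\right) \left(227733 + 235566\right)}{8 \left(-475\right)^{2}} + \frac{215003}{60022} = \frac{\left(-35777\right) 463299}{8 \cdot 225625} + 215003 \cdot \frac{1}{60022} = - \frac{16575448323}{1805000} + \frac{215003}{60022} = \left(-16575448323\right) \frac{1}{1805000} + \frac{215003}{60022} = - \frac{872392017}{95000} + \frac{215003}{60022} = - \frac{26171144179687}{2851045000}$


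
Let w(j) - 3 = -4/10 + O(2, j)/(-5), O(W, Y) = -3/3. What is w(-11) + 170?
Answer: 864/5 ≈ 172.80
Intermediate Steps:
O(W, Y) = -1 (O(W, Y) = -3*1/3 = -1)
w(j) = 14/5 (w(j) = 3 + (-4/10 - 1/(-5)) = 3 + (-4*1/10 - 1*(-1/5)) = 3 + (-2/5 + 1/5) = 3 - 1/5 = 14/5)
w(-11) + 170 = 14/5 + 170 = 864/5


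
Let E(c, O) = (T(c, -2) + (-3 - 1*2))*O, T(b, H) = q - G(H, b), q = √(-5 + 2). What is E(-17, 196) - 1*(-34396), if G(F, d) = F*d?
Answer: 26752 + 196*I*√3 ≈ 26752.0 + 339.48*I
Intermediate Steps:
q = I*√3 (q = √(-3) = I*√3 ≈ 1.732*I)
T(b, H) = I*√3 - H*b
E(c, O) = O*(-5 + 2*c + I*√3) (E(c, O) = ((I*√3 - 1*(-2)*c) + (-3 - 1*2))*O = ((I*√3 + 2*c) + (-3 - 2))*O = ((2*c + I*√3) - 5)*O = (-5 + 2*c + I*√3)*O = O*(-5 + 2*c + I*√3))
E(-17, 196) - 1*(-34396) = 196*(-5 + 2*(-17) + I*√3) - 1*(-34396) = 196*(-5 - 34 + I*√3) + 34396 = 196*(-39 + I*√3) + 34396 = (-7644 + 196*I*√3) + 34396 = 26752 + 196*I*√3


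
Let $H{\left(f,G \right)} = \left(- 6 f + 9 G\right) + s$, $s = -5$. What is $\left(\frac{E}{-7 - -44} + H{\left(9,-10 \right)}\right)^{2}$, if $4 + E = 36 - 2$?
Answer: $\frac{30063289}{1369} \approx 21960.0$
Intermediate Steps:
$H{\left(f,G \right)} = -5 - 6 f + 9 G$ ($H{\left(f,G \right)} = \left(- 6 f + 9 G\right) - 5 = -5 - 6 f + 9 G$)
$E = 30$ ($E = -4 + \left(36 - 2\right) = -4 + 34 = 30$)
$\left(\frac{E}{-7 - -44} + H{\left(9,-10 \right)}\right)^{2} = \left(\frac{30}{-7 - -44} - 149\right)^{2} = \left(\frac{30}{-7 + 44} - 149\right)^{2} = \left(\frac{30}{37} - 149\right)^{2} = \left(- \frac{5483}{37}\right)^{2} = \frac{30063289}{1369}$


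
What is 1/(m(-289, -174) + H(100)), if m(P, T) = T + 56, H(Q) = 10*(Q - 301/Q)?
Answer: 10/8519 ≈ 0.0011738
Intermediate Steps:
H(Q) = -3010/Q + 10*Q
m(P, T) = 56 + T
1/(m(-289, -174) + H(100)) = 1/((56 - 174) + (-3010/100 + 10*100)) = 1/(-118 + (-3010*1/100 + 1000)) = 1/(-118 + (-301/10 + 1000)) = 1/(-118 + 9699/10) = 1/(8519/10) = 10/8519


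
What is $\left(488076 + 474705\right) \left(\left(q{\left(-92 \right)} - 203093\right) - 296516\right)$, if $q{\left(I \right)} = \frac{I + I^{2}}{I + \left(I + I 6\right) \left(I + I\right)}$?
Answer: $- \frac{15873461490268}{33} \approx -4.8101 \cdot 10^{11}$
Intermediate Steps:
$q{\left(I \right)} = \frac{I + I^{2}}{I + 14 I^{2}}$ ($q{\left(I \right)} = \frac{I + I^{2}}{I + \left(I + 6 I\right) 2 I} = \frac{I + I^{2}}{I + 7 I 2 I} = \frac{I + I^{2}}{I + 14 I^{2}}$)
$\left(488076 + 474705\right) \left(\left(q{\left(-92 \right)} - 203093\right) - 296516\right) = \left(488076 + 474705\right) \left(\left(\frac{1 - 92}{1 + 14 \left(-92\right)} - 203093\right) - 296516\right) = 962781 \left(\left(\frac{1}{1 - 1288} \left(-91\right) - 203093\right) - 296516\right) = 962781 \left(\left(\frac{1}{-1287} \left(-91\right) - 203093\right) - 296516\right) = 962781 \left(\left(\left(- \frac{1}{1287}\right) \left(-91\right) - 203093\right) - 296516\right) = 962781 \left(\left(\frac{7}{99} - 203093\right) - 296516\right) = 962781 \left(- \frac{20106200}{99} - 296516\right) = 962781 \left(- \frac{49461284}{99}\right) = - \frac{15873461490268}{33}$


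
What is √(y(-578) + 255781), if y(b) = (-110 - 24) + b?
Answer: 9*√3149 ≈ 505.04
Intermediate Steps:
y(b) = -134 + b
√(y(-578) + 255781) = √((-134 - 578) + 255781) = √(-712 + 255781) = √255069 = 9*√3149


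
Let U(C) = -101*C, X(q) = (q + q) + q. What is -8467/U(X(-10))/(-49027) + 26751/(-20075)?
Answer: -72249808987/54221410650 ≈ -1.3325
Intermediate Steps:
X(q) = 3*q (X(q) = 2*q + q = 3*q)
-8467/U(X(-10))/(-49027) + 26751/(-20075) = -8467/((-303*(-10)))/(-49027) + 26751/(-20075) = -8467/((-101*(-30)))*(-1/49027) + 26751*(-1/20075) = -8467/3030*(-1/49027) - 26751/20075 = 8467/148551810 - 26751/20075 = -72249808987/54221410650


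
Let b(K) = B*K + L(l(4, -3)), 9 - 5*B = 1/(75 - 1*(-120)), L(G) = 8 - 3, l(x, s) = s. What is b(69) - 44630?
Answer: -14462783/325 ≈ -44501.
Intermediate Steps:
L(G) = 5
B = 1754/975 (B = 9/5 - 1/(5*(75 - 1*(-120))) = 9/5 - 1/(5*(75 + 120)) = 9/5 - ⅕/195 = 9/5 - ⅕*1/195 = 9/5 - 1/975 = 1754/975 ≈ 1.7990)
b(K) = 5 + 1754*K/975 (b(K) = 1754*K/975 + 5 = 5 + 1754*K/975)
b(69) - 44630 = (5 + (1754/975)*69) - 44630 = (5 + 40342/325) - 44630 = 41967/325 - 44630 = -14462783/325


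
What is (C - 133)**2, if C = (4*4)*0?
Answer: 17689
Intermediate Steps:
C = 0 (C = 16*0 = 0)
(C - 133)**2 = (0 - 133)**2 = (-133)**2 = 17689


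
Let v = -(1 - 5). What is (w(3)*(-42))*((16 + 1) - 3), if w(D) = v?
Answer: -2352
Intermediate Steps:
v = 4 (v = -1*(-4) = 4)
w(D) = 4
(w(3)*(-42))*((16 + 1) - 3) = (4*(-42))*((16 + 1) - 3) = -168*(17 - 3) = -168*14 = -2352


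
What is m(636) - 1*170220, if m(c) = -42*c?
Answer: -196932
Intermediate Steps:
m(636) - 1*170220 = -42*636 - 1*170220 = -26712 - 170220 = -196932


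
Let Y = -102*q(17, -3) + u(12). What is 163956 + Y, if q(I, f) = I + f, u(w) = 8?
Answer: 162536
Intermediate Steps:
Y = -1420 (Y = -102*(17 - 3) + 8 = -102*14 + 8 = -1428 + 8 = -1420)
163956 + Y = 163956 - 1420 = 162536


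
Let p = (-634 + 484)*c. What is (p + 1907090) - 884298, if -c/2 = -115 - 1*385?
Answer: 872792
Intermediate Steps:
c = 1000 (c = -2*(-115 - 1*385) = -2*(-115 - 385) = -2*(-500) = 1000)
p = -150000 (p = (-634 + 484)*1000 = -150*1000 = -150000)
(p + 1907090) - 884298 = (-150000 + 1907090) - 884298 = 1757090 - 884298 = 872792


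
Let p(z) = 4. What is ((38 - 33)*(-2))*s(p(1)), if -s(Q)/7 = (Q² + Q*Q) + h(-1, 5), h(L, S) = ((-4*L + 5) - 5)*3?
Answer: 3080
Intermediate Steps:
h(L, S) = -12*L (h(L, S) = ((5 - 4*L) - 5)*3 = -4*L*3 = -12*L)
s(Q) = -84 - 14*Q² (s(Q) = -7*((Q² + Q*Q) - 12*(-1)) = -7*((Q² + Q²) + 12) = -7*(2*Q² + 12) = -7*(12 + 2*Q²) = -84 - 14*Q²)
((38 - 33)*(-2))*s(p(1)) = ((38 - 33)*(-2))*(-84 - 14*4²) = (5*(-2))*(-84 - 14*16) = -10*(-84 - 224) = -10*(-308) = 3080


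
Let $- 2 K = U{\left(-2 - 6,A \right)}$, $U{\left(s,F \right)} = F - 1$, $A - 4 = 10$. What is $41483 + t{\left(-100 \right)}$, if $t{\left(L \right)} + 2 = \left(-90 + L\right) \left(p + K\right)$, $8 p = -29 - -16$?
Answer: $\frac{172099}{4} \approx 43025.0$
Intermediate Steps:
$p = - \frac{13}{8}$ ($p = \frac{-29 - -16}{8} = \frac{-29 + 16}{8} = \frac{1}{8} \left(-13\right) = - \frac{13}{8} \approx -1.625$)
$A = 14$ ($A = 4 + 10 = 14$)
$U{\left(s,F \right)} = -1 + F$
$K = - \frac{13}{2}$ ($K = - \frac{-1 + 14}{2} = \left(- \frac{1}{2}\right) 13 = - \frac{13}{2} \approx -6.5$)
$t{\left(L \right)} = \frac{2917}{4} - \frac{65 L}{8}$ ($t{\left(L \right)} = -2 + \left(-90 + L\right) \left(- \frac{13}{8} - \frac{13}{2}\right) = -2 + \left(-90 + L\right) \left(- \frac{65}{8}\right) = -2 - \left(- \frac{2925}{4} + \frac{65 L}{8}\right) = \frac{2917}{4} - \frac{65 L}{8}$)
$41483 + t{\left(-100 \right)} = 41483 + \left(\frac{2917}{4} - - \frac{1625}{2}\right) = 41483 + \left(\frac{2917}{4} + \frac{1625}{2}\right) = 41483 + \frac{6167}{4} = \frac{172099}{4}$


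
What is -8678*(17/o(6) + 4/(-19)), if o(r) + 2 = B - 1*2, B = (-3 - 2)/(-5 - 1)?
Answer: 919868/19 ≈ 48414.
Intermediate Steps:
B = ⅚ (B = -5/(-6) = -5*(-⅙) = ⅚ ≈ 0.83333)
o(r) = -19/6 (o(r) = -2 + (⅚ - 1*2) = -2 + (⅚ - 2) = -2 - 7/6 = -19/6)
-8678*(17/o(6) + 4/(-19)) = -8678*(17/(-19/6) + 4/(-19)) = -8678*(17*(-6/19) + 4*(-1/19)) = -8678*(-102/19 - 4/19) = -8678*(-106/19) = 919868/19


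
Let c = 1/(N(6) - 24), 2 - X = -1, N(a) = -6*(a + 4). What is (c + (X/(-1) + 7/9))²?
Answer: 316969/63504 ≈ 4.9913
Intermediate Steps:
N(a) = -24 - 6*a (N(a) = -6*(4 + a) = -24 - 6*a)
X = 3 (X = 2 - 1*(-1) = 2 + 1 = 3)
c = -1/84 (c = 1/((-24 - 6*6) - 24) = 1/((-24 - 36) - 24) = 1/(-60 - 24) = 1/(-84) = -1/84 ≈ -0.011905)
(c + (X/(-1) + 7/9))² = (-1/84 + (3/(-1) + 7/9))² = (-1/84 + (3*(-1) + 7*(⅑)))² = (-1/84 + (-3 + 7/9))² = (-1/84 - 20/9)² = (-563/252)² = 316969/63504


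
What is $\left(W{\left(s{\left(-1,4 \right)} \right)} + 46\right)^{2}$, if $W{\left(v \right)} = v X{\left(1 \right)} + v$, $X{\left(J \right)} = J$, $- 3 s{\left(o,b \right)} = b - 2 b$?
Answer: $\frac{21316}{9} \approx 2368.4$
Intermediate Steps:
$s{\left(o,b \right)} = \frac{b}{3}$ ($s{\left(o,b \right)} = - \frac{b - 2 b}{3} = - \frac{\left(-1\right) b}{3} = \frac{b}{3}$)
$W{\left(v \right)} = 2 v$ ($W{\left(v \right)} = v 1 + v = v + v = 2 v$)
$\left(W{\left(s{\left(-1,4 \right)} \right)} + 46\right)^{2} = \left(2 \cdot \frac{1}{3} \cdot 4 + 46\right)^{2} = \left(2 \cdot \frac{4}{3} + 46\right)^{2} = \left(\frac{8}{3} + 46\right)^{2} = \left(\frac{146}{3}\right)^{2} = \frac{21316}{9}$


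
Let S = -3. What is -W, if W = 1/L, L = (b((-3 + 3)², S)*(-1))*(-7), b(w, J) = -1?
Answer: ⅐ ≈ 0.14286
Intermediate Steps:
L = -7 (L = -1*(-1)*(-7) = 1*(-7) = -7)
W = -⅐ (W = 1/(-7) = -⅐ ≈ -0.14286)
-W = -(-1)/7 = -1*(-⅐) = ⅐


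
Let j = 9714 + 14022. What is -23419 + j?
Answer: 317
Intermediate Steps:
j = 23736
-23419 + j = -23419 + 23736 = 317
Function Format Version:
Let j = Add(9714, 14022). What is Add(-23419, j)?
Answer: 317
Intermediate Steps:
j = 23736
Add(-23419, j) = Add(-23419, 23736) = 317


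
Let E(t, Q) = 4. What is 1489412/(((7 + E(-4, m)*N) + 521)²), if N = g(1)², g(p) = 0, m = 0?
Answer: 372353/69696 ≈ 5.3425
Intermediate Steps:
N = 0 (N = 0² = 0)
1489412/(((7 + E(-4, m)*N) + 521)²) = 1489412/(((7 + 4*0) + 521)²) = 1489412/(((7 + 0) + 521)²) = 1489412/((7 + 521)²) = 1489412/(528²) = 1489412/278784 = 1489412*(1/278784) = 372353/69696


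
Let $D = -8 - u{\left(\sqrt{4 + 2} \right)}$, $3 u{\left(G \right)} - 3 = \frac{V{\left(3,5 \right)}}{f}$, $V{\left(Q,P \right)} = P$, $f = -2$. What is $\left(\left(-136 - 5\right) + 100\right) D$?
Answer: $\frac{2009}{6} \approx 334.83$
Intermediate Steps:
$u{\left(G \right)} = \frac{1}{6}$ ($u{\left(G \right)} = 1 + \frac{5 \frac{1}{-2}}{3} = 1 + \frac{5 \left(- \frac{1}{2}\right)}{3} = 1 + \frac{1}{3} \left(- \frac{5}{2}\right) = 1 - \frac{5}{6} = \frac{1}{6}$)
$D = - \frac{49}{6}$ ($D = -8 - \frac{1}{6} = - \frac{49}{6} \approx -8.1667$)
$\left(\left(-136 - 5\right) + 100\right) D = \left(\left(-136 - 5\right) + 100\right) \left(- \frac{49}{6}\right) = \left(-141 + 100\right) \left(- \frac{49}{6}\right) = \left(-41\right) \left(- \frac{49}{6}\right) = \frac{2009}{6}$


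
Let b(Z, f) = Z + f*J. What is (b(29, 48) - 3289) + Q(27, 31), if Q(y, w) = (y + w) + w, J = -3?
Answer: -3315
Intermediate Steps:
Q(y, w) = y + 2*w (Q(y, w) = (w + y) + w = y + 2*w)
b(Z, f) = Z - 3*f (b(Z, f) = Z + f*(-3) = Z - 3*f)
(b(29, 48) - 3289) + Q(27, 31) = ((29 - 3*48) - 3289) + (27 + 2*31) = ((29 - 144) - 3289) + (27 + 62) = (-115 - 3289) + 89 = -3404 + 89 = -3315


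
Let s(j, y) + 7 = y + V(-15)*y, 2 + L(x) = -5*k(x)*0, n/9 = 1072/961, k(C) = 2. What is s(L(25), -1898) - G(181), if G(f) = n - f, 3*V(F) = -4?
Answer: 2296676/2883 ≈ 796.63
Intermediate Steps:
V(F) = -4/3 (V(F) = (⅓)*(-4) = -4/3)
n = 9648/961 (n = 9*(1072/961) = 9648/961 ≈ 10.040)
L(x) = -2 (L(x) = -2 - 5*2*0 = -2 - 10*0 = -2 + 0 = -2)
G(f) = 9648/961 - f
s(j, y) = -7 - y/3 (s(j, y) = -7 + (y - 4*y/3) = -7 - y/3)
s(L(25), -1898) - G(181) = (-7 - ⅓*(-1898)) - (9648/961 - 1*181) = (-7 + 1898/3) - (9648/961 - 181) = 1877/3 - 1*(-164293/961) = 1877/3 + 164293/961 = 2296676/2883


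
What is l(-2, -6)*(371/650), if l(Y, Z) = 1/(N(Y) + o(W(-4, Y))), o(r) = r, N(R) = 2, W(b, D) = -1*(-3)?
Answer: 371/3250 ≈ 0.11415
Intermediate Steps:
W(b, D) = 3
l(Y, Z) = 1/5 (l(Y, Z) = 1/(2 + 3) = 1/5)
l(-2, -6)*(371/650) = (371/650)/5 = (371*(1/650))/5 = (1/5)*(371/650) = 371/3250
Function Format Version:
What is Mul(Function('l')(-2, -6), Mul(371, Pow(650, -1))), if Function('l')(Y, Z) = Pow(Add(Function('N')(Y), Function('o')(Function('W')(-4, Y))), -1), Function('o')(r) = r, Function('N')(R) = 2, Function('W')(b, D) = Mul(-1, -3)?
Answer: Rational(371, 3250) ≈ 0.11415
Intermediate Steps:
Function('W')(b, D) = 3
Function('l')(Y, Z) = Rational(1, 5) (Function('l')(Y, Z) = Pow(Add(2, 3), -1) = Pow(5, -1) = Rational(1, 5))
Mul(Function('l')(-2, -6), Mul(371, Pow(650, -1))) = Mul(Rational(1, 5), Mul(371, Pow(650, -1))) = Mul(Rational(1, 5), Mul(371, Rational(1, 650))) = Mul(Rational(1, 5), Rational(371, 650)) = Rational(371, 3250)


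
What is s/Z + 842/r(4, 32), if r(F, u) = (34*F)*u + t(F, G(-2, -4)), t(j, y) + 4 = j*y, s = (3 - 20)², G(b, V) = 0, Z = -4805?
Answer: 1394619/10446070 ≈ 0.13351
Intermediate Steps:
s = 289 (s = (-17)² = 289)
t(j, y) = -4 + j*y
r(F, u) = -4 + 34*F*u (r(F, u) = (34*F)*u + (-4 + F*0) = 34*F*u + (-4 + 0) = 34*F*u - 4 = -4 + 34*F*u)
s/Z + 842/r(4, 32) = 289/(-4805) + 842/(-4 + 34*4*32) = 289*(-1/4805) + 842/(-4 + 4352) = -289/4805 + 842/4348 = -289/4805 + 842*(1/4348) = -289/4805 + 421/2174 = 1394619/10446070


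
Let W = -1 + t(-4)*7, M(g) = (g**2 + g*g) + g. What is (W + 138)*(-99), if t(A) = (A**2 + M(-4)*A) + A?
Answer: 55737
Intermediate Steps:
M(g) = g + 2*g**2 (M(g) = (g**2 + g**2) + g = 2*g**2 + g = g + 2*g**2)
t(A) = A**2 + 29*A (t(A) = (A**2 + (-4*(1 + 2*(-4)))*A) + A = (A**2 + (-4*(1 - 8))*A) + A = (A**2 + (-4*(-7))*A) + A = (A**2 + 28*A) + A = A**2 + 29*A)
W = -701 (W = -1 - 4*(29 - 4)*7 = -1 - 4*25*7 = -1 - 100*7 = -1 - 700 = -701)
(W + 138)*(-99) = (-701 + 138)*(-99) = -563*(-99) = 55737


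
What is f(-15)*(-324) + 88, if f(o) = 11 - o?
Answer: -8336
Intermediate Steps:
f(-15)*(-324) + 88 = (11 - 1*(-15))*(-324) + 88 = (11 + 15)*(-324) + 88 = 26*(-324) + 88 = -8424 + 88 = -8336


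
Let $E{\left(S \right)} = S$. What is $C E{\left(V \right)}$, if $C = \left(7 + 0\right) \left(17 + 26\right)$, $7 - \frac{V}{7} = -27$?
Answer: $71638$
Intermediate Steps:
$V = 238$ ($V = 49 - -189 = 49 + 189 = 238$)
$C = 301$ ($C = 7 \cdot 43 = 301$)
$C E{\left(V \right)} = 301 \cdot 238 = 71638$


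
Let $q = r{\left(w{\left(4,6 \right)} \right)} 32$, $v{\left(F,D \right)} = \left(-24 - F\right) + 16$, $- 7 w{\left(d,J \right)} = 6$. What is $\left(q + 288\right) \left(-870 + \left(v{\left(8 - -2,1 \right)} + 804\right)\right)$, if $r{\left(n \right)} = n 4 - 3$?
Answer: $-6912$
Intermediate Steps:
$w{\left(d,J \right)} = - \frac{6}{7}$ ($w{\left(d,J \right)} = \left(- \frac{1}{7}\right) 6 = - \frac{6}{7}$)
$r{\left(n \right)} = -3 + 4 n$ ($r{\left(n \right)} = 4 n - 3 = -3 + 4 n$)
$v{\left(F,D \right)} = -8 - F$
$q = - \frac{1440}{7}$ ($q = \left(-3 + 4 \left(- \frac{6}{7}\right)\right) 32 = \left(-3 - \frac{24}{7}\right) 32 = \left(- \frac{45}{7}\right) 32 = - \frac{1440}{7} \approx -205.71$)
$\left(q + 288\right) \left(-870 + \left(v{\left(8 - -2,1 \right)} + 804\right)\right) = \left(- \frac{1440}{7} + 288\right) \left(-870 + \left(\left(-8 - \left(8 - -2\right)\right) + 804\right)\right) = \frac{576 \left(-870 + \left(\left(-8 - \left(8 + 2\right)\right) + 804\right)\right)}{7} = \frac{576 \left(-870 + \left(\left(-8 - 10\right) + 804\right)\right)}{7} = \frac{576 \left(-870 + \left(-18 + 804\right)\right)}{7} = \frac{576 \left(-870 + 786\right)}{7} = \frac{576}{7} \left(-84\right) = -6912$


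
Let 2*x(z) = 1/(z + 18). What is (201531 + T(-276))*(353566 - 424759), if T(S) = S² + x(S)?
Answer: -3400576621841/172 ≈ -1.9771e+10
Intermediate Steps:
x(z) = 1/(2*(18 + z)) (x(z) = 1/(2*(z + 18)) = 1/(2*(18 + z)))
T(S) = S² + 1/(2*(18 + S))
(201531 + T(-276))*(353566 - 424759) = (201531 + (1 + 2*(-276)²*(18 - 276))/(2*(18 - 276)))*(353566 - 424759) = (201531 + (½)*(1 + 2*76176*(-258))/(-258))*(-71193) = (201531 + (½)*(-1/258)*(1 - 39306816))*(-71193) = (201531 + (½)*(-1/258)*(-39306815))*(-71193) = (201531 + 39306815/516)*(-71193) = (143296811/516)*(-71193) = -3400576621841/172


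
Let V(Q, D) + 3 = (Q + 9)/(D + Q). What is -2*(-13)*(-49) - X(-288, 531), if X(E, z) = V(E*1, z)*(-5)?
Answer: -34958/27 ≈ -1294.7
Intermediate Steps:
V(Q, D) = -3 + (9 + Q)/(D + Q) (V(Q, D) = -3 + (Q + 9)/(D + Q) = -3 + (9 + Q)/(D + Q))
X(E, z) = -5*(9 - 3*z - 2*E)/(E + z) (X(E, z) = ((9 - 3*z - 2*E)/(z + E*1))*(-5) = ((9 - 3*z - 2*E)/(z + E))*(-5) = ((9 - 3*z - 2*E)/(E + z))*(-5) = -5*(9 - 3*z - 2*E)/(E + z))
-2*(-13)*(-49) - X(-288, 531) = -2*(-13)*(-49) - 5*(-9 + 2*(-288) + 3*531)/(-288 + 531) = 26*(-49) - 5*(-9 - 576 + 1593)/243 = -1274 - 5*1008/243 = -1274 - 1*560/27 = -1274 - 560/27 = -34958/27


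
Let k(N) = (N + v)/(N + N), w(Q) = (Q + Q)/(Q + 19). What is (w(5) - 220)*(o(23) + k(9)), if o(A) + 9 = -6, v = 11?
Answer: 329375/108 ≈ 3049.8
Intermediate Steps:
w(Q) = 2*Q/(19 + Q) (w(Q) = (2*Q)/(19 + Q) = 2*Q/(19 + Q))
o(A) = -15 (o(A) = -9 - 6 = -15)
k(N) = (11 + N)/(2*N) (k(N) = (N + 11)/(N + N) = (11 + N)/((2*N)) = (11 + N)*(1/(2*N)) = (11 + N)/(2*N))
(w(5) - 220)*(o(23) + k(9)) = (2*5/(19 + 5) - 220)*(-15 + (½)*(11 + 9)/9) = (2*5/24 - 220)*(-15 + (½)*(⅑)*20) = (2*5*(1/24) - 220)*(-15 + 10/9) = (5/12 - 220)*(-125/9) = -2635/12*(-125/9) = 329375/108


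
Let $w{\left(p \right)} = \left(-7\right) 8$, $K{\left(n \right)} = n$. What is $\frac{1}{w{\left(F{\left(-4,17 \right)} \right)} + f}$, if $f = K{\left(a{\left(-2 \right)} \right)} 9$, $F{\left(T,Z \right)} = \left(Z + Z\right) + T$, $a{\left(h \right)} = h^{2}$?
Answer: $- \frac{1}{20} \approx -0.05$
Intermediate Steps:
$F{\left(T,Z \right)} = T + 2 Z$ ($F{\left(T,Z \right)} = 2 Z + T = T + 2 Z$)
$w{\left(p \right)} = -56$
$f = 36$ ($f = \left(-2\right)^{2} \cdot 9 = 4 \cdot 9 = 36$)
$\frac{1}{w{\left(F{\left(-4,17 \right)} \right)} + f} = \frac{1}{-56 + 36} = \frac{1}{-20} = - \frac{1}{20}$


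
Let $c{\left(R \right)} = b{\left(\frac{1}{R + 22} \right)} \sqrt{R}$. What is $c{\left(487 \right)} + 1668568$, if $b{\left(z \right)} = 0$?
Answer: $1668568$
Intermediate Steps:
$c{\left(R \right)} = 0$ ($c{\left(R \right)} = 0 \sqrt{R} = 0$)
$c{\left(487 \right)} + 1668568 = 0 + 1668568 = 1668568$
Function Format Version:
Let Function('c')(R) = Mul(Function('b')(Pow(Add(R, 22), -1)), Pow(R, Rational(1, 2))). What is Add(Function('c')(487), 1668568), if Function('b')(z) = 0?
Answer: 1668568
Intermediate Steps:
Function('c')(R) = 0 (Function('c')(R) = Mul(0, Pow(R, Rational(1, 2))) = 0)
Add(Function('c')(487), 1668568) = Add(0, 1668568) = 1668568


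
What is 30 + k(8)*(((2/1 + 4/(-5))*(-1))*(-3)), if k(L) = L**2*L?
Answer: 9366/5 ≈ 1873.2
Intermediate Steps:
k(L) = L**3
30 + k(8)*(((2/1 + 4/(-5))*(-1))*(-3)) = 30 + 8**3*(((2/1 + 4/(-5))*(-1))*(-3)) = 30 + 512*(((2*1 + 4*(-1/5))*(-1))*(-3)) = 30 + 512*(((2 - 4/5)*(-1))*(-3)) = 30 + 512*(((6/5)*(-1))*(-3)) = 30 + 512*(-6/5*(-3)) = 30 + 512*(18/5) = 30 + 9216/5 = 9366/5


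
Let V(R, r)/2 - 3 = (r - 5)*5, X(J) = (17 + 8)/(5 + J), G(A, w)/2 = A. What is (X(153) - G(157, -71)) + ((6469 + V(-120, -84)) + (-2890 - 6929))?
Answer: -718559/158 ≈ -4547.8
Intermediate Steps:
G(A, w) = 2*A
X(J) = 25/(5 + J)
V(R, r) = -44 + 10*r (V(R, r) = 6 + 2*((r - 5)*5) = 6 + 2*((-5 + r)*5) = 6 + 2*(-25 + 5*r) = 6 + (-50 + 10*r) = -44 + 10*r)
(X(153) - G(157, -71)) + ((6469 + V(-120, -84)) + (-2890 - 6929)) = (25/(5 + 153) - 2*157) + ((6469 + (-44 + 10*(-84))) + (-2890 - 6929)) = (25/158 - 1*314) + ((6469 + (-44 - 840)) - 9819) = (25*(1/158) - 314) + ((6469 - 884) - 9819) = (25/158 - 314) + (5585 - 9819) = -49587/158 - 4234 = -718559/158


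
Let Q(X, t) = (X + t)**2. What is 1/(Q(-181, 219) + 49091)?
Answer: 1/50535 ≈ 1.9788e-5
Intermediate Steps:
1/(Q(-181, 219) + 49091) = 1/((-181 + 219)**2 + 49091) = 1/(38**2 + 49091) = 1/(1444 + 49091) = 1/50535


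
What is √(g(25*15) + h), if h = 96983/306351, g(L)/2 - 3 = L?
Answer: √7886779761221/102117 ≈ 27.501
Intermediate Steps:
g(L) = 6 + 2*L
h = 96983/306351 (h = 96983*(1/306351) = 96983/306351 ≈ 0.31657)
√(g(25*15) + h) = √((6 + 2*(25*15)) + 96983/306351) = √((6 + 2*375) + 96983/306351) = √((6 + 750) + 96983/306351) = √(756 + 96983/306351) = √(231698339/306351) = √7886779761221/102117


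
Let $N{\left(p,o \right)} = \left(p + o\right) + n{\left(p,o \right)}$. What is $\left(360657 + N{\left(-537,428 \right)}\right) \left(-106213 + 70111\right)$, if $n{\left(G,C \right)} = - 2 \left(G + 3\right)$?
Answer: $-13055060832$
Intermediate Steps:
$n{\left(G,C \right)} = -6 - 2 G$ ($n{\left(G,C \right)} = - 2 \left(3 + G\right) = -6 - 2 G$)
$N{\left(p,o \right)} = -6 + o - p$ ($N{\left(p,o \right)} = \left(p + o\right) - \left(6 + 2 p\right) = \left(o + p\right) - \left(6 + 2 p\right) = -6 + o - p$)
$\left(360657 + N{\left(-537,428 \right)}\right) \left(-106213 + 70111\right) = \left(360657 - -959\right) \left(-106213 + 70111\right) = \left(360657 + \left(-6 + 428 + 537\right)\right) \left(-36102\right) = \left(360657 + 959\right) \left(-36102\right) = 361616 \left(-36102\right) = -13055060832$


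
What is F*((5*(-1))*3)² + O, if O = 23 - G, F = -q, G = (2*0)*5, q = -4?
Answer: 923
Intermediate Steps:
G = 0 (G = 0*5 = 0)
F = 4 (F = -1*(-4) = 4)
O = 23 (O = 23 - 1*0 = 23 + 0 = 23)
F*((5*(-1))*3)² + O = 4*((5*(-1))*3)² + 23 = 4*(-5*3)² + 23 = 4*(-15)² + 23 = 4*225 + 23 = 900 + 23 = 923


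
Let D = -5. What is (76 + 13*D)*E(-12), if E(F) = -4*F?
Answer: 528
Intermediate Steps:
(76 + 13*D)*E(-12) = (76 + 13*(-5))*(-4*(-12)) = (76 - 65)*48 = 11*48 = 528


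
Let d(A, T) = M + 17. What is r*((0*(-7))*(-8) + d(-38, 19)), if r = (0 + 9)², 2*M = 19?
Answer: 4293/2 ≈ 2146.5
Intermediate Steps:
M = 19/2 (M = (½)*19 = 19/2 ≈ 9.5000)
d(A, T) = 53/2 (d(A, T) = 19/2 + 17 = 53/2)
r = 81 (r = 9² = 81)
r*((0*(-7))*(-8) + d(-38, 19)) = 81*((0*(-7))*(-8) + 53/2) = 81*(0*(-8) + 53/2) = 81*(0 + 53/2) = 81*(53/2) = 4293/2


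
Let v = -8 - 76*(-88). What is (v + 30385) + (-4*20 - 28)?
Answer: 36957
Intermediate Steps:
v = 6680 (v = -8 + 6688 = 6680)
(v + 30385) + (-4*20 - 28) = (6680 + 30385) + (-4*20 - 28) = 37065 + (-80 - 28) = 37065 - 108 = 36957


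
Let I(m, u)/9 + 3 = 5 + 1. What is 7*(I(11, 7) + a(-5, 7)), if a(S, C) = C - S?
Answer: 273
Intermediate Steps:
I(m, u) = 27 (I(m, u) = -27 + 9*(5 + 1) = -27 + 9*6 = -27 + 54 = 27)
7*(I(11, 7) + a(-5, 7)) = 7*(27 + (7 - 1*(-5))) = 7*(27 + (7 + 5)) = 7*(27 + 12) = 7*39 = 273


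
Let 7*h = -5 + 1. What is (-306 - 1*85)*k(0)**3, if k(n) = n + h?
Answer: 25024/343 ≈ 72.956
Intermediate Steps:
h = -4/7 (h = (-5 + 1)/7 = (1/7)*(-4) = -4/7 ≈ -0.57143)
k(n) = -4/7 + n (k(n) = n - 4/7 = -4/7 + n)
(-306 - 1*85)*k(0)**3 = (-306 - 1*85)*(-4/7 + 0)**3 = (-306 - 85)*(-4/7)**3 = -391*(-64/343) = 25024/343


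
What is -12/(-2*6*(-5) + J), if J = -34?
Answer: -6/13 ≈ -0.46154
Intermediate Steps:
-12/(-2*6*(-5) + J) = -12/(-2*6*(-5) - 34) = -12/(-12*(-5) - 34) = -12/(60 - 34) = -12/26 = -12*1/26 = -6/13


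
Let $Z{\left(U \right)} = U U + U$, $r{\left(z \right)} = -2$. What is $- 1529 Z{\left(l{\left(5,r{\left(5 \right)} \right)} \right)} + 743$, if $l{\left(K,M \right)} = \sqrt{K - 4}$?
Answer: $-2315$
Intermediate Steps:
$l{\left(K,M \right)} = \sqrt{-4 + K}$
$Z{\left(U \right)} = U + U^{2}$ ($Z{\left(U \right)} = U^{2} + U = U + U^{2}$)
$- 1529 Z{\left(l{\left(5,r{\left(5 \right)} \right)} \right)} + 743 = - 1529 \sqrt{-4 + 5} \left(1 + \sqrt{-4 + 5}\right) + 743 = - 1529 \sqrt{1} \left(1 + \sqrt{1}\right) + 743 = - 1529 \cdot 1 \left(1 + 1\right) + 743 = - 1529 \cdot 1 \cdot 2 + 743 = \left(-1529\right) 2 + 743 = -3058 + 743 = -2315$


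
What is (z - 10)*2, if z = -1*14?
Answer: -48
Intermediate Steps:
z = -14
(z - 10)*2 = (-14 - 10)*2 = -24*2 = -48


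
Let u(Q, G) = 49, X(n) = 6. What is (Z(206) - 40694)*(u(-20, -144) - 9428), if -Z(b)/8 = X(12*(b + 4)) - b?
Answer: 366662626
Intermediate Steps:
Z(b) = -48 + 8*b (Z(b) = -8*(6 - b) = -48 + 8*b)
(Z(206) - 40694)*(u(-20, -144) - 9428) = ((-48 + 8*206) - 40694)*(49 - 9428) = ((-48 + 1648) - 40694)*(-9379) = (1600 - 40694)*(-9379) = -39094*(-9379) = 366662626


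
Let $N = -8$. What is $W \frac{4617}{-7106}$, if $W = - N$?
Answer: $- \frac{972}{187} \approx -5.1979$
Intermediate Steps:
$W = 8$ ($W = \left(-1\right) \left(-8\right) = 8$)
$W \frac{4617}{-7106} = 8 \frac{4617}{-7106} = 8 \cdot 4617 \left(- \frac{1}{7106}\right) = 8 \left(- \frac{243}{374}\right) = - \frac{972}{187}$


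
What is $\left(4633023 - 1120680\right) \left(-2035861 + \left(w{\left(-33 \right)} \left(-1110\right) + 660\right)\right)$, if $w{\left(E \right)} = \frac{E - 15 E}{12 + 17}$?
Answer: $- \frac{209102595329607}{29} \approx -7.2104 \cdot 10^{12}$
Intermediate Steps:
$w{\left(E \right)} = - \frac{14 E}{29}$ ($w{\left(E \right)} = \frac{\left(-14\right) E}{29} = - 14 E \frac{1}{29} = - \frac{14 E}{29}$)
$\left(4633023 - 1120680\right) \left(-2035861 + \left(w{\left(-33 \right)} \left(-1110\right) + 660\right)\right) = \left(4633023 - 1120680\right) \left(-2035861 + \left(\left(- \frac{14}{29}\right) \left(-33\right) \left(-1110\right) + 660\right)\right) = 3512343 \left(-2035861 + \left(\frac{462}{29} \left(-1110\right) + 660\right)\right) = 3512343 \left(-2035861 + \left(- \frac{512820}{29} + 660\right)\right) = 3512343 \left(-2035861 - \frac{493680}{29}\right) = 3512343 \left(- \frac{59533649}{29}\right) = - \frac{209102595329607}{29}$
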